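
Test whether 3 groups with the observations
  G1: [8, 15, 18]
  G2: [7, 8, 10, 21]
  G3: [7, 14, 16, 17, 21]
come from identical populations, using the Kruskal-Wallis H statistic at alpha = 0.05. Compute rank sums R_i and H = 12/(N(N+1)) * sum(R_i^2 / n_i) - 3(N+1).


Step 1: Combine all N = 12 observations and assign midranks.
sorted (value, group, rank): (7,G2,1.5), (7,G3,1.5), (8,G1,3.5), (8,G2,3.5), (10,G2,5), (14,G3,6), (15,G1,7), (16,G3,8), (17,G3,9), (18,G1,10), (21,G2,11.5), (21,G3,11.5)
Step 2: Sum ranks within each group.
R_1 = 20.5 (n_1 = 3)
R_2 = 21.5 (n_2 = 4)
R_3 = 36 (n_3 = 5)
Step 3: H = 12/(N(N+1)) * sum(R_i^2/n_i) - 3(N+1)
     = 12/(12*13) * (20.5^2/3 + 21.5^2/4 + 36^2/5) - 3*13
     = 0.076923 * 514.846 - 39
     = 0.603526.
Step 4: Ties present; correction factor C = 1 - 18/(12^3 - 12) = 0.989510. Corrected H = 0.603526 / 0.989510 = 0.609923.
Step 5: Under H0, H ~ chi^2(2); p-value = 0.737152.
Step 6: alpha = 0.05. fail to reject H0.

H = 0.6099, df = 2, p = 0.737152, fail to reject H0.


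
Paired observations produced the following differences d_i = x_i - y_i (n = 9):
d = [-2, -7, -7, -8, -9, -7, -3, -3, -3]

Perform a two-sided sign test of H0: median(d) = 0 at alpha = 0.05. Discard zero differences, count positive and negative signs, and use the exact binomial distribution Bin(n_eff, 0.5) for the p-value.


Step 1: Discard zero differences. Original n = 9; n_eff = number of nonzero differences = 9.
Nonzero differences (with sign): -2, -7, -7, -8, -9, -7, -3, -3, -3
Step 2: Count signs: positive = 0, negative = 9.
Step 3: Under H0: P(positive) = 0.5, so the number of positives S ~ Bin(9, 0.5).
Step 4: Two-sided exact p-value = sum of Bin(9,0.5) probabilities at or below the observed probability = 0.003906.
Step 5: alpha = 0.05. reject H0.

n_eff = 9, pos = 0, neg = 9, p = 0.003906, reject H0.


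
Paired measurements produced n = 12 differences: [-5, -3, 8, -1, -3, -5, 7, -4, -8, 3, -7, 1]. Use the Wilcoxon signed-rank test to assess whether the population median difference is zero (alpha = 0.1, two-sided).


Step 1: Drop any zero differences (none here) and take |d_i|.
|d| = [5, 3, 8, 1, 3, 5, 7, 4, 8, 3, 7, 1]
Step 2: Midrank |d_i| (ties get averaged ranks).
ranks: |5|->7.5, |3|->4, |8|->11.5, |1|->1.5, |3|->4, |5|->7.5, |7|->9.5, |4|->6, |8|->11.5, |3|->4, |7|->9.5, |1|->1.5
Step 3: Attach original signs; sum ranks with positive sign and with negative sign.
W+ = 11.5 + 9.5 + 4 + 1.5 = 26.5
W- = 7.5 + 4 + 1.5 + 4 + 7.5 + 6 + 11.5 + 9.5 = 51.5
(Check: W+ + W- = 78 should equal n(n+1)/2 = 78.)
Step 4: Test statistic W = min(W+, W-) = 26.5.
Step 5: Ties in |d|, so use the tie-corrected normal approximation.
        E[W] = n(n+1)/4 = 12*13/4 = 39.
        Tie groups: |d|=1 (t=2), |d|=3 (t=3), |d|=5 (t=2), |d|=7 (t=2), |d|=8 (t=2); sum(t^3 - t) = 48.
        Var[W] = n(n+1)(2n+1)/24 - sum(t^3-t)/48 = 3900/24 - 48/48 = 161.5.
        z = (W - E[W]) / sqrt(Var[W]) = (26.5 - 39) / 12.7083 = -0.9836.
        Two-sided p = 2*Phi(z) = 0.325306.
Step 6: alpha = 0.1. fail to reject H0.

W+ = 26.5, W- = 51.5, W = min = 26.5, p = 0.325306, fail to reject H0.


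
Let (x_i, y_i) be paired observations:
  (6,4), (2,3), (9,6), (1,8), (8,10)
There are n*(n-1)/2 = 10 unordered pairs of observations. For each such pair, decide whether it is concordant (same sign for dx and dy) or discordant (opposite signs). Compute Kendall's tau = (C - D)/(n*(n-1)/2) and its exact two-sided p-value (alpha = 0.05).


Step 1: Enumerate the 10 unordered pairs (i,j) with i<j and classify each by sign(x_j-x_i) * sign(y_j-y_i).
  (1,2):dx=-4,dy=-1->C; (1,3):dx=+3,dy=+2->C; (1,4):dx=-5,dy=+4->D; (1,5):dx=+2,dy=+6->C
  (2,3):dx=+7,dy=+3->C; (2,4):dx=-1,dy=+5->D; (2,5):dx=+6,dy=+7->C; (3,4):dx=-8,dy=+2->D
  (3,5):dx=-1,dy=+4->D; (4,5):dx=+7,dy=+2->C
Step 2: C = 6, D = 4, total pairs = 10.
Step 3: tau = (C - D)/(n(n-1)/2) = (6 - 4)/10 = 0.200000.
Step 4: Exact two-sided p-value (enumerate n! = 120 permutations of y under H0): p = 0.816667.
Step 5: alpha = 0.05. fail to reject H0.

tau_b = 0.2000 (C=6, D=4), p = 0.816667, fail to reject H0.


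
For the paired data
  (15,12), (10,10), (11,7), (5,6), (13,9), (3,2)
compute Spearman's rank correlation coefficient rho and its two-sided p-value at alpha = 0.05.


Step 1: Rank x and y separately (midranks; no ties here).
rank(x): 15->6, 10->3, 11->4, 5->2, 13->5, 3->1
rank(y): 12->6, 10->5, 7->3, 6->2, 9->4, 2->1
Step 2: d_i = R_x(i) - R_y(i); compute d_i^2.
  (6-6)^2=0, (3-5)^2=4, (4-3)^2=1, (2-2)^2=0, (5-4)^2=1, (1-1)^2=0
sum(d^2) = 6.
Step 3: rho = 1 - 6*6 / (6*(6^2 - 1)) = 1 - 36/210 = 0.828571.
Step 4: Under H0, t = rho * sqrt((n-2)/(1-rho^2)) = 2.9598 ~ t(4).
Step 5: Two-sided p-value from the t-distribution with 4 df = 0.041563.
Step 6: alpha = 0.05. reject H0.

rho = 0.8286, p = 0.041563, reject H0 at alpha = 0.05.


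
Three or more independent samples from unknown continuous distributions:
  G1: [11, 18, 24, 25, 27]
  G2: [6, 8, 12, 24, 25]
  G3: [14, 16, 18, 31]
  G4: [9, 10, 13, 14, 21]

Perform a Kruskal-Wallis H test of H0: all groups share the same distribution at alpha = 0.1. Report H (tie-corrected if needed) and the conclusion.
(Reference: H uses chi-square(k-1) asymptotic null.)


Step 1: Combine all N = 19 observations and assign midranks.
sorted (value, group, rank): (6,G2,1), (8,G2,2), (9,G4,3), (10,G4,4), (11,G1,5), (12,G2,6), (13,G4,7), (14,G3,8.5), (14,G4,8.5), (16,G3,10), (18,G1,11.5), (18,G3,11.5), (21,G4,13), (24,G1,14.5), (24,G2,14.5), (25,G1,16.5), (25,G2,16.5), (27,G1,18), (31,G3,19)
Step 2: Sum ranks within each group.
R_1 = 65.5 (n_1 = 5)
R_2 = 40 (n_2 = 5)
R_3 = 49 (n_3 = 4)
R_4 = 35.5 (n_4 = 5)
Step 3: H = 12/(N(N+1)) * sum(R_i^2/n_i) - 3(N+1)
     = 12/(19*20) * (65.5^2/5 + 40^2/5 + 49^2/4 + 35.5^2/5) - 3*20
     = 0.031579 * 2030.35 - 60
     = 4.116316.
Step 4: Ties present; correction factor C = 1 - 24/(19^3 - 19) = 0.996491. Corrected H = 4.116316 / 0.996491 = 4.130810.
Step 5: Under H0, H ~ chi^2(3); p-value = 0.247681.
Step 6: alpha = 0.1. fail to reject H0.

H = 4.1308, df = 3, p = 0.247681, fail to reject H0.


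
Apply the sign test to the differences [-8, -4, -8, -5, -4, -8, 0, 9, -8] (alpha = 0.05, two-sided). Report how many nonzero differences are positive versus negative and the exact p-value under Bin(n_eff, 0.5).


Step 1: Discard zero differences. Original n = 9; n_eff = number of nonzero differences = 8.
Nonzero differences (with sign): -8, -4, -8, -5, -4, -8, +9, -8
Step 2: Count signs: positive = 1, negative = 7.
Step 3: Under H0: P(positive) = 0.5, so the number of positives S ~ Bin(8, 0.5).
Step 4: Two-sided exact p-value = sum of Bin(8,0.5) probabilities at or below the observed probability = 0.070312.
Step 5: alpha = 0.05. fail to reject H0.

n_eff = 8, pos = 1, neg = 7, p = 0.070312, fail to reject H0.


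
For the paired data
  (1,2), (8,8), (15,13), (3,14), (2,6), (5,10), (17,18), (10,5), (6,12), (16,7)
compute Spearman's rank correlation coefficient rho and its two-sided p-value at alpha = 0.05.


Step 1: Rank x and y separately (midranks; no ties here).
rank(x): 1->1, 8->6, 15->8, 3->3, 2->2, 5->4, 17->10, 10->7, 6->5, 16->9
rank(y): 2->1, 8->5, 13->8, 14->9, 6->3, 10->6, 18->10, 5->2, 12->7, 7->4
Step 2: d_i = R_x(i) - R_y(i); compute d_i^2.
  (1-1)^2=0, (6-5)^2=1, (8-8)^2=0, (3-9)^2=36, (2-3)^2=1, (4-6)^2=4, (10-10)^2=0, (7-2)^2=25, (5-7)^2=4, (9-4)^2=25
sum(d^2) = 96.
Step 3: rho = 1 - 6*96 / (10*(10^2 - 1)) = 1 - 576/990 = 0.418182.
Step 4: Under H0, t = rho * sqrt((n-2)/(1-rho^2)) = 1.3021 ~ t(8).
Step 5: Two-sided p-value from the t-distribution with 8 df = 0.229113.
Step 6: alpha = 0.05. fail to reject H0.

rho = 0.4182, p = 0.229113, fail to reject H0 at alpha = 0.05.


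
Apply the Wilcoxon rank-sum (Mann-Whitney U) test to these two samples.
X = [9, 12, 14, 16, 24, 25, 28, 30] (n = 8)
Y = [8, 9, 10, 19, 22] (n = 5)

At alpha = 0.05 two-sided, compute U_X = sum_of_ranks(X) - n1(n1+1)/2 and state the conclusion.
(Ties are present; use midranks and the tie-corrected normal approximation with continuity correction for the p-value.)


Step 1: Combine and sort all 13 observations; assign midranks.
sorted (value, group): (8,Y), (9,X), (9,Y), (10,Y), (12,X), (14,X), (16,X), (19,Y), (22,Y), (24,X), (25,X), (28,X), (30,X)
ranks: 8->1, 9->2.5, 9->2.5, 10->4, 12->5, 14->6, 16->7, 19->8, 22->9, 24->10, 25->11, 28->12, 30->13
Step 2: Rank sum for X: R1 = 2.5 + 5 + 6 + 7 + 10 + 11 + 12 + 13 = 66.5.
Step 3: U_X = R1 - n1(n1+1)/2 = 66.5 - 8*9/2 = 66.5 - 36 = 30.5.
       U_Y = n1*n2 - U_X = 40 - 30.5 = 9.5.
Step 4: Ties are present, so use the tie-corrected normal approximation (with continuity correction) for the p-value.
Step 5: p-value = 0.142685; compare to alpha = 0.05. fail to reject H0.

U_X = 30.5, p = 0.142685, fail to reject H0 at alpha = 0.05.


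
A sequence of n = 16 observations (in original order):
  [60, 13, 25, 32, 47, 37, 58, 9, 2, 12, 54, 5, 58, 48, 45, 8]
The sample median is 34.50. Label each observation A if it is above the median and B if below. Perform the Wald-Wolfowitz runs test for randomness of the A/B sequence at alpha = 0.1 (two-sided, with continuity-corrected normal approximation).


Step 1: Compute median = 34.50; label A = above, B = below.
Labels in order: ABBBAAABBBABAAAB  (n_A = 8, n_B = 8)
Step 2: Count runs R = 8.
Step 3: Under H0 (random ordering), E[R] = 2*n_A*n_B/(n_A+n_B) + 1 = 2*8*8/16 + 1 = 9.0000.
        Var[R] = 2*n_A*n_B*(2*n_A*n_B - n_A - n_B) / ((n_A+n_B)^2 * (n_A+n_B-1)) = 14336/3840 = 3.7333.
        SD[R] = 1.9322.
Step 4: Continuity-corrected z = (R + 0.5 - E[R]) / SD[R] = (8 + 0.5 - 9.0000) / 1.9322 = -0.2588.
Step 5: Two-sided p-value via normal approximation = 2*(1 - Phi(|z|)) = 0.795809.
Step 6: alpha = 0.1. fail to reject H0.

R = 8, z = -0.2588, p = 0.795809, fail to reject H0.


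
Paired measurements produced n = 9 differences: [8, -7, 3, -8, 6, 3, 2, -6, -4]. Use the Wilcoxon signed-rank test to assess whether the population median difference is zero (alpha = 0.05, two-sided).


Step 1: Drop any zero differences (none here) and take |d_i|.
|d| = [8, 7, 3, 8, 6, 3, 2, 6, 4]
Step 2: Midrank |d_i| (ties get averaged ranks).
ranks: |8|->8.5, |7|->7, |3|->2.5, |8|->8.5, |6|->5.5, |3|->2.5, |2|->1, |6|->5.5, |4|->4
Step 3: Attach original signs; sum ranks with positive sign and with negative sign.
W+ = 8.5 + 2.5 + 5.5 + 2.5 + 1 = 20
W- = 7 + 8.5 + 5.5 + 4 = 25
(Check: W+ + W- = 45 should equal n(n+1)/2 = 45.)
Step 4: Test statistic W = min(W+, W-) = 20.
Step 5: Ties in |d|, so use the tie-corrected normal approximation.
        E[W] = n(n+1)/4 = 9*10/4 = 22.5.
        Tie groups: |d|=3 (t=2), |d|=6 (t=2), |d|=8 (t=2); sum(t^3 - t) = 18.
        Var[W] = n(n+1)(2n+1)/24 - sum(t^3-t)/48 = 1710/24 - 18/48 = 70.875.
        z = (W - E[W]) / sqrt(Var[W]) = (20 - 22.5) / 8.4187 = -0.2970.
        Two-sided p = 2*Phi(z) = 0.766499.
Step 6: alpha = 0.05. fail to reject H0.

W+ = 20, W- = 25, W = min = 20, p = 0.766499, fail to reject H0.


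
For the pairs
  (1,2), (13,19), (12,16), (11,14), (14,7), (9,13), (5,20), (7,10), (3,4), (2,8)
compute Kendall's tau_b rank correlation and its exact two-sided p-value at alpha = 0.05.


Step 1: Enumerate the 45 unordered pairs (i,j) with i<j and classify each by sign(x_j-x_i) * sign(y_j-y_i).
  (1,2):dx=+12,dy=+17->C; (1,3):dx=+11,dy=+14->C; (1,4):dx=+10,dy=+12->C; (1,5):dx=+13,dy=+5->C
  (1,6):dx=+8,dy=+11->C; (1,7):dx=+4,dy=+18->C; (1,8):dx=+6,dy=+8->C; (1,9):dx=+2,dy=+2->C
  (1,10):dx=+1,dy=+6->C; (2,3):dx=-1,dy=-3->C; (2,4):dx=-2,dy=-5->C; (2,5):dx=+1,dy=-12->D
  (2,6):dx=-4,dy=-6->C; (2,7):dx=-8,dy=+1->D; (2,8):dx=-6,dy=-9->C; (2,9):dx=-10,dy=-15->C
  (2,10):dx=-11,dy=-11->C; (3,4):dx=-1,dy=-2->C; (3,5):dx=+2,dy=-9->D; (3,6):dx=-3,dy=-3->C
  (3,7):dx=-7,dy=+4->D; (3,8):dx=-5,dy=-6->C; (3,9):dx=-9,dy=-12->C; (3,10):dx=-10,dy=-8->C
  (4,5):dx=+3,dy=-7->D; (4,6):dx=-2,dy=-1->C; (4,7):dx=-6,dy=+6->D; (4,8):dx=-4,dy=-4->C
  (4,9):dx=-8,dy=-10->C; (4,10):dx=-9,dy=-6->C; (5,6):dx=-5,dy=+6->D; (5,7):dx=-9,dy=+13->D
  (5,8):dx=-7,dy=+3->D; (5,9):dx=-11,dy=-3->C; (5,10):dx=-12,dy=+1->D; (6,7):dx=-4,dy=+7->D
  (6,8):dx=-2,dy=-3->C; (6,9):dx=-6,dy=-9->C; (6,10):dx=-7,dy=-5->C; (7,8):dx=+2,dy=-10->D
  (7,9):dx=-2,dy=-16->C; (7,10):dx=-3,dy=-12->C; (8,9):dx=-4,dy=-6->C; (8,10):dx=-5,dy=-2->C
  (9,10):dx=-1,dy=+4->D
Step 2: C = 32, D = 13, total pairs = 45.
Step 3: tau = (C - D)/(n(n-1)/2) = (32 - 13)/45 = 0.422222.
Step 4: Exact two-sided p-value (enumerate n! = 3628800 permutations of y under H0): p = 0.108313.
Step 5: alpha = 0.05. fail to reject H0.

tau_b = 0.4222 (C=32, D=13), p = 0.108313, fail to reject H0.


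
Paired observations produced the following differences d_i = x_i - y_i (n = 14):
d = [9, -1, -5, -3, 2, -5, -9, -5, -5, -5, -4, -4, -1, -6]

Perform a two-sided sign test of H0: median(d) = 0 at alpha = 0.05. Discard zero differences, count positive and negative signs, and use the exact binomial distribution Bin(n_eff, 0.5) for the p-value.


Step 1: Discard zero differences. Original n = 14; n_eff = number of nonzero differences = 14.
Nonzero differences (with sign): +9, -1, -5, -3, +2, -5, -9, -5, -5, -5, -4, -4, -1, -6
Step 2: Count signs: positive = 2, negative = 12.
Step 3: Under H0: P(positive) = 0.5, so the number of positives S ~ Bin(14, 0.5).
Step 4: Two-sided exact p-value = sum of Bin(14,0.5) probabilities at or below the observed probability = 0.012939.
Step 5: alpha = 0.05. reject H0.

n_eff = 14, pos = 2, neg = 12, p = 0.012939, reject H0.


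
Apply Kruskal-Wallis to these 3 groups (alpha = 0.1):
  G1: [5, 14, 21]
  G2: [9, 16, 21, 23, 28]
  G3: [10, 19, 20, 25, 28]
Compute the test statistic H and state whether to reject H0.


Step 1: Combine all N = 13 observations and assign midranks.
sorted (value, group, rank): (5,G1,1), (9,G2,2), (10,G3,3), (14,G1,4), (16,G2,5), (19,G3,6), (20,G3,7), (21,G1,8.5), (21,G2,8.5), (23,G2,10), (25,G3,11), (28,G2,12.5), (28,G3,12.5)
Step 2: Sum ranks within each group.
R_1 = 13.5 (n_1 = 3)
R_2 = 38 (n_2 = 5)
R_3 = 39.5 (n_3 = 5)
Step 3: H = 12/(N(N+1)) * sum(R_i^2/n_i) - 3(N+1)
     = 12/(13*14) * (13.5^2/3 + 38^2/5 + 39.5^2/5) - 3*14
     = 0.065934 * 661.6 - 42
     = 1.621978.
Step 4: Ties present; correction factor C = 1 - 12/(13^3 - 13) = 0.994505. Corrected H = 1.621978 / 0.994505 = 1.630939.
Step 5: Under H0, H ~ chi^2(2); p-value = 0.442432.
Step 6: alpha = 0.1. fail to reject H0.

H = 1.6309, df = 2, p = 0.442432, fail to reject H0.


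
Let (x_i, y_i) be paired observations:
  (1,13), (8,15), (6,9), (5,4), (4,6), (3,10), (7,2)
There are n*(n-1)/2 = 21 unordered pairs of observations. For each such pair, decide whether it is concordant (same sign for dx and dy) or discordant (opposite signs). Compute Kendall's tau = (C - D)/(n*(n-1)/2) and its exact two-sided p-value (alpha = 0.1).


Step 1: Enumerate the 21 unordered pairs (i,j) with i<j and classify each by sign(x_j-x_i) * sign(y_j-y_i).
  (1,2):dx=+7,dy=+2->C; (1,3):dx=+5,dy=-4->D; (1,4):dx=+4,dy=-9->D; (1,5):dx=+3,dy=-7->D
  (1,6):dx=+2,dy=-3->D; (1,7):dx=+6,dy=-11->D; (2,3):dx=-2,dy=-6->C; (2,4):dx=-3,dy=-11->C
  (2,5):dx=-4,dy=-9->C; (2,6):dx=-5,dy=-5->C; (2,7):dx=-1,dy=-13->C; (3,4):dx=-1,dy=-5->C
  (3,5):dx=-2,dy=-3->C; (3,6):dx=-3,dy=+1->D; (3,7):dx=+1,dy=-7->D; (4,5):dx=-1,dy=+2->D
  (4,6):dx=-2,dy=+6->D; (4,7):dx=+2,dy=-2->D; (5,6):dx=-1,dy=+4->D; (5,7):dx=+3,dy=-4->D
  (6,7):dx=+4,dy=-8->D
Step 2: C = 8, D = 13, total pairs = 21.
Step 3: tau = (C - D)/(n(n-1)/2) = (8 - 13)/21 = -0.238095.
Step 4: Exact two-sided p-value (enumerate n! = 5040 permutations of y under H0): p = 0.561905.
Step 5: alpha = 0.1. fail to reject H0.

tau_b = -0.2381 (C=8, D=13), p = 0.561905, fail to reject H0.


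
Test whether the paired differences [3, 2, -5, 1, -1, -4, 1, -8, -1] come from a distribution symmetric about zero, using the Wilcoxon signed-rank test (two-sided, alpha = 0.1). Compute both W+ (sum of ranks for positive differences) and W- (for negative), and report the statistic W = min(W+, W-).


Step 1: Drop any zero differences (none here) and take |d_i|.
|d| = [3, 2, 5, 1, 1, 4, 1, 8, 1]
Step 2: Midrank |d_i| (ties get averaged ranks).
ranks: |3|->6, |2|->5, |5|->8, |1|->2.5, |1|->2.5, |4|->7, |1|->2.5, |8|->9, |1|->2.5
Step 3: Attach original signs; sum ranks with positive sign and with negative sign.
W+ = 6 + 5 + 2.5 + 2.5 = 16
W- = 8 + 2.5 + 7 + 9 + 2.5 = 29
(Check: W+ + W- = 45 should equal n(n+1)/2 = 45.)
Step 4: Test statistic W = min(W+, W-) = 16.
Step 5: Ties in |d|, so use the tie-corrected normal approximation.
        E[W] = n(n+1)/4 = 9*10/4 = 22.5.
        Tie groups: |d|=1 (t=4); sum(t^3 - t) = 60.
        Var[W] = n(n+1)(2n+1)/24 - sum(t^3-t)/48 = 1710/24 - 60/48 = 70.
        z = (W - E[W]) / sqrt(Var[W]) = (16 - 22.5) / 8.3666 = -0.7769.
        Two-sided p = 2*Phi(z) = 0.437219.
Step 6: alpha = 0.1. fail to reject H0.

W+ = 16, W- = 29, W = min = 16, p = 0.437219, fail to reject H0.


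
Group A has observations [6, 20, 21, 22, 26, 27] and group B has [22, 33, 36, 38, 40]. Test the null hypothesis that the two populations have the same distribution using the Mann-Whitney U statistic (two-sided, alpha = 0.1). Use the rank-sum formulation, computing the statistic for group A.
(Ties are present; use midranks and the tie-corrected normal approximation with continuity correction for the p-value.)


Step 1: Combine and sort all 11 observations; assign midranks.
sorted (value, group): (6,X), (20,X), (21,X), (22,X), (22,Y), (26,X), (27,X), (33,Y), (36,Y), (38,Y), (40,Y)
ranks: 6->1, 20->2, 21->3, 22->4.5, 22->4.5, 26->6, 27->7, 33->8, 36->9, 38->10, 40->11
Step 2: Rank sum for X: R1 = 1 + 2 + 3 + 4.5 + 6 + 7 = 23.5.
Step 3: U_X = R1 - n1(n1+1)/2 = 23.5 - 6*7/2 = 23.5 - 21 = 2.5.
       U_Y = n1*n2 - U_X = 30 - 2.5 = 27.5.
Step 4: Ties are present, so use the tie-corrected normal approximation (with continuity correction) for the p-value.
Step 5: p-value = 0.028100; compare to alpha = 0.1. reject H0.

U_X = 2.5, p = 0.028100, reject H0 at alpha = 0.1.


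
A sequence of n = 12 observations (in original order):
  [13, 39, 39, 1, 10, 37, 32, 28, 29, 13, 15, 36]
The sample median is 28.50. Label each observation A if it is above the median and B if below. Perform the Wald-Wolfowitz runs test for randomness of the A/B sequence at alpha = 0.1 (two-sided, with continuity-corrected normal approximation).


Step 1: Compute median = 28.50; label A = above, B = below.
Labels in order: BAABBAABABBA  (n_A = 6, n_B = 6)
Step 2: Count runs R = 8.
Step 3: Under H0 (random ordering), E[R] = 2*n_A*n_B/(n_A+n_B) + 1 = 2*6*6/12 + 1 = 7.0000.
        Var[R] = 2*n_A*n_B*(2*n_A*n_B - n_A - n_B) / ((n_A+n_B)^2 * (n_A+n_B-1)) = 4320/1584 = 2.7273.
        SD[R] = 1.6514.
Step 4: Continuity-corrected z = (R - 0.5 - E[R]) / SD[R] = (8 - 0.5 - 7.0000) / 1.6514 = 0.3028.
Step 5: Two-sided p-value via normal approximation = 2*(1 - Phi(|z|)) = 0.762069.
Step 6: alpha = 0.1. fail to reject H0.

R = 8, z = 0.3028, p = 0.762069, fail to reject H0.


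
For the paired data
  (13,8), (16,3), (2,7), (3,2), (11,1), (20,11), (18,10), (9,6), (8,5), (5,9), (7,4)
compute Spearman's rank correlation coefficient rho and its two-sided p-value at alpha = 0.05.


Step 1: Rank x and y separately (midranks; no ties here).
rank(x): 13->8, 16->9, 2->1, 3->2, 11->7, 20->11, 18->10, 9->6, 8->5, 5->3, 7->4
rank(y): 8->8, 3->3, 7->7, 2->2, 1->1, 11->11, 10->10, 6->6, 5->5, 9->9, 4->4
Step 2: d_i = R_x(i) - R_y(i); compute d_i^2.
  (8-8)^2=0, (9-3)^2=36, (1-7)^2=36, (2-2)^2=0, (7-1)^2=36, (11-11)^2=0, (10-10)^2=0, (6-6)^2=0, (5-5)^2=0, (3-9)^2=36, (4-4)^2=0
sum(d^2) = 144.
Step 3: rho = 1 - 6*144 / (11*(11^2 - 1)) = 1 - 864/1320 = 0.345455.
Step 4: Under H0, t = rho * sqrt((n-2)/(1-rho^2)) = 1.1044 ~ t(9).
Step 5: Two-sided p-value from the t-distribution with 9 df = 0.298089.
Step 6: alpha = 0.05. fail to reject H0.

rho = 0.3455, p = 0.298089, fail to reject H0 at alpha = 0.05.


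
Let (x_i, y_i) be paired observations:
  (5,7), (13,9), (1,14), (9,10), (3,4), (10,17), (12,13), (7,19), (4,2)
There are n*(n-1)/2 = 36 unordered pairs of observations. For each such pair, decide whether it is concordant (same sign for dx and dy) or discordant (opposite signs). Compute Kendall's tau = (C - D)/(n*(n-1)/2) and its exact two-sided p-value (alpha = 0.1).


Step 1: Enumerate the 36 unordered pairs (i,j) with i<j and classify each by sign(x_j-x_i) * sign(y_j-y_i).
  (1,2):dx=+8,dy=+2->C; (1,3):dx=-4,dy=+7->D; (1,4):dx=+4,dy=+3->C; (1,5):dx=-2,dy=-3->C
  (1,6):dx=+5,dy=+10->C; (1,7):dx=+7,dy=+6->C; (1,8):dx=+2,dy=+12->C; (1,9):dx=-1,dy=-5->C
  (2,3):dx=-12,dy=+5->D; (2,4):dx=-4,dy=+1->D; (2,5):dx=-10,dy=-5->C; (2,6):dx=-3,dy=+8->D
  (2,7):dx=-1,dy=+4->D; (2,8):dx=-6,dy=+10->D; (2,9):dx=-9,dy=-7->C; (3,4):dx=+8,dy=-4->D
  (3,5):dx=+2,dy=-10->D; (3,6):dx=+9,dy=+3->C; (3,7):dx=+11,dy=-1->D; (3,8):dx=+6,dy=+5->C
  (3,9):dx=+3,dy=-12->D; (4,5):dx=-6,dy=-6->C; (4,6):dx=+1,dy=+7->C; (4,7):dx=+3,dy=+3->C
  (4,8):dx=-2,dy=+9->D; (4,9):dx=-5,dy=-8->C; (5,6):dx=+7,dy=+13->C; (5,7):dx=+9,dy=+9->C
  (5,8):dx=+4,dy=+15->C; (5,9):dx=+1,dy=-2->D; (6,7):dx=+2,dy=-4->D; (6,8):dx=-3,dy=+2->D
  (6,9):dx=-6,dy=-15->C; (7,8):dx=-5,dy=+6->D; (7,9):dx=-8,dy=-11->C; (8,9):dx=-3,dy=-17->C
Step 2: C = 21, D = 15, total pairs = 36.
Step 3: tau = (C - D)/(n(n-1)/2) = (21 - 15)/36 = 0.166667.
Step 4: Exact two-sided p-value (enumerate n! = 362880 permutations of y under H0): p = 0.612202.
Step 5: alpha = 0.1. fail to reject H0.

tau_b = 0.1667 (C=21, D=15), p = 0.612202, fail to reject H0.


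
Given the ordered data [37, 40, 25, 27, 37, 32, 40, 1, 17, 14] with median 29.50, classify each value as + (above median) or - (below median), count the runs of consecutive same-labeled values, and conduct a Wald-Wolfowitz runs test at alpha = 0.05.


Step 1: Compute median = 29.50; label A = above, B = below.
Labels in order: AABBAAABBB  (n_A = 5, n_B = 5)
Step 2: Count runs R = 4.
Step 3: Under H0 (random ordering), E[R] = 2*n_A*n_B/(n_A+n_B) + 1 = 2*5*5/10 + 1 = 6.0000.
        Var[R] = 2*n_A*n_B*(2*n_A*n_B - n_A - n_B) / ((n_A+n_B)^2 * (n_A+n_B-1)) = 2000/900 = 2.2222.
        SD[R] = 1.4907.
Step 4: Continuity-corrected z = (R + 0.5 - E[R]) / SD[R] = (4 + 0.5 - 6.0000) / 1.4907 = -1.0062.
Step 5: Two-sided p-value via normal approximation = 2*(1 - Phi(|z|)) = 0.314305.
Step 6: alpha = 0.05. fail to reject H0.

R = 4, z = -1.0062, p = 0.314305, fail to reject H0.


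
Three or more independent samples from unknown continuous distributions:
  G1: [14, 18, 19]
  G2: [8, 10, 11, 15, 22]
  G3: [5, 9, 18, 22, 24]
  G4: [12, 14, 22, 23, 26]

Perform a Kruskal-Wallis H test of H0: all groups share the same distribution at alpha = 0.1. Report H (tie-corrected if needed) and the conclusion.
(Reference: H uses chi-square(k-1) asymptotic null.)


Step 1: Combine all N = 18 observations and assign midranks.
sorted (value, group, rank): (5,G3,1), (8,G2,2), (9,G3,3), (10,G2,4), (11,G2,5), (12,G4,6), (14,G1,7.5), (14,G4,7.5), (15,G2,9), (18,G1,10.5), (18,G3,10.5), (19,G1,12), (22,G2,14), (22,G3,14), (22,G4,14), (23,G4,16), (24,G3,17), (26,G4,18)
Step 2: Sum ranks within each group.
R_1 = 30 (n_1 = 3)
R_2 = 34 (n_2 = 5)
R_3 = 45.5 (n_3 = 5)
R_4 = 61.5 (n_4 = 5)
Step 3: H = 12/(N(N+1)) * sum(R_i^2/n_i) - 3(N+1)
     = 12/(18*19) * (30^2/3 + 34^2/5 + 45.5^2/5 + 61.5^2/5) - 3*19
     = 0.035088 * 1701.7 - 57
     = 2.708772.
Step 4: Ties present; correction factor C = 1 - 36/(18^3 - 18) = 0.993808. Corrected H = 2.708772 / 0.993808 = 2.725649.
Step 5: Under H0, H ~ chi^2(3); p-value = 0.435886.
Step 6: alpha = 0.1. fail to reject H0.

H = 2.7256, df = 3, p = 0.435886, fail to reject H0.


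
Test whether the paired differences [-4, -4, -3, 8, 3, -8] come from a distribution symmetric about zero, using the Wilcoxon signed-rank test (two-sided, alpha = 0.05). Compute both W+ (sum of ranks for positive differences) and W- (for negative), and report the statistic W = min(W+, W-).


Step 1: Drop any zero differences (none here) and take |d_i|.
|d| = [4, 4, 3, 8, 3, 8]
Step 2: Midrank |d_i| (ties get averaged ranks).
ranks: |4|->3.5, |4|->3.5, |3|->1.5, |8|->5.5, |3|->1.5, |8|->5.5
Step 3: Attach original signs; sum ranks with positive sign and with negative sign.
W+ = 5.5 + 1.5 = 7
W- = 3.5 + 3.5 + 1.5 + 5.5 = 14
(Check: W+ + W- = 21 should equal n(n+1)/2 = 21.)
Step 4: Test statistic W = min(W+, W-) = 7.
Step 5: Ties in |d|, so use the tie-corrected normal approximation.
        E[W] = n(n+1)/4 = 6*7/4 = 10.5.
        Tie groups: |d|=3 (t=2), |d|=4 (t=2), |d|=8 (t=2); sum(t^3 - t) = 18.
        Var[W] = n(n+1)(2n+1)/24 - sum(t^3-t)/48 = 546/24 - 18/48 = 22.375.
        z = (W - E[W]) / sqrt(Var[W]) = (7 - 10.5) / 4.7302 = -0.7399.
        Two-sided p = 2*Phi(z) = 0.459347.
Step 6: alpha = 0.05. fail to reject H0.

W+ = 7, W- = 14, W = min = 7, p = 0.459347, fail to reject H0.


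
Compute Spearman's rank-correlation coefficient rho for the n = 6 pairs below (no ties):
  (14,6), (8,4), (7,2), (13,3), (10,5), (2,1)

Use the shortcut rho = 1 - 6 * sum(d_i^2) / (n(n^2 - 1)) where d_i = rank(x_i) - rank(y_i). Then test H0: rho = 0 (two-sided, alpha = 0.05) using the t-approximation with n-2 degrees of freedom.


Step 1: Rank x and y separately (midranks; no ties here).
rank(x): 14->6, 8->3, 7->2, 13->5, 10->4, 2->1
rank(y): 6->6, 4->4, 2->2, 3->3, 5->5, 1->1
Step 2: d_i = R_x(i) - R_y(i); compute d_i^2.
  (6-6)^2=0, (3-4)^2=1, (2-2)^2=0, (5-3)^2=4, (4-5)^2=1, (1-1)^2=0
sum(d^2) = 6.
Step 3: rho = 1 - 6*6 / (6*(6^2 - 1)) = 1 - 36/210 = 0.828571.
Step 4: Under H0, t = rho * sqrt((n-2)/(1-rho^2)) = 2.9598 ~ t(4).
Step 5: Two-sided p-value from the t-distribution with 4 df = 0.041563.
Step 6: alpha = 0.05. reject H0.

rho = 0.8286, p = 0.041563, reject H0 at alpha = 0.05.


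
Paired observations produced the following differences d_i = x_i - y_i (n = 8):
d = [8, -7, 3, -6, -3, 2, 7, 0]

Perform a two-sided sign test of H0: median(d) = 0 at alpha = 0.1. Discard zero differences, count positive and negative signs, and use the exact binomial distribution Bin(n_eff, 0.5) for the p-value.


Step 1: Discard zero differences. Original n = 8; n_eff = number of nonzero differences = 7.
Nonzero differences (with sign): +8, -7, +3, -6, -3, +2, +7
Step 2: Count signs: positive = 4, negative = 3.
Step 3: Under H0: P(positive) = 0.5, so the number of positives S ~ Bin(7, 0.5).
Step 4: Two-sided exact p-value = sum of Bin(7,0.5) probabilities at or below the observed probability = 1.000000.
Step 5: alpha = 0.1. fail to reject H0.

n_eff = 7, pos = 4, neg = 3, p = 1.000000, fail to reject H0.


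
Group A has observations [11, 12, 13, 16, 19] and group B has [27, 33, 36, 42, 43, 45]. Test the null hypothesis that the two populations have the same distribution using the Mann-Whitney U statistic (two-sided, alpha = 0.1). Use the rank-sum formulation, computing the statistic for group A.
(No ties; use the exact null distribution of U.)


Step 1: Combine and sort all 11 observations; assign midranks.
sorted (value, group): (11,X), (12,X), (13,X), (16,X), (19,X), (27,Y), (33,Y), (36,Y), (42,Y), (43,Y), (45,Y)
ranks: 11->1, 12->2, 13->3, 16->4, 19->5, 27->6, 33->7, 36->8, 42->9, 43->10, 45->11
Step 2: Rank sum for X: R1 = 1 + 2 + 3 + 4 + 5 = 15.
Step 3: U_X = R1 - n1(n1+1)/2 = 15 - 5*6/2 = 15 - 15 = 0.
       U_Y = n1*n2 - U_X = 30 - 0 = 30.
Step 4: No ties, so the exact null distribution of U (based on enumerating the C(11,5) = 462 equally likely rank assignments) gives the two-sided p-value.
Step 5: p-value = 0.004329; compare to alpha = 0.1. reject H0.

U_X = 0, p = 0.004329, reject H0 at alpha = 0.1.


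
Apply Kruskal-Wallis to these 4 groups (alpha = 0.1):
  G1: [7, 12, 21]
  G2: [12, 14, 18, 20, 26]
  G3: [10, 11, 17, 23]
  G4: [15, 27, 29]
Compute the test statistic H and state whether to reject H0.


Step 1: Combine all N = 15 observations and assign midranks.
sorted (value, group, rank): (7,G1,1), (10,G3,2), (11,G3,3), (12,G1,4.5), (12,G2,4.5), (14,G2,6), (15,G4,7), (17,G3,8), (18,G2,9), (20,G2,10), (21,G1,11), (23,G3,12), (26,G2,13), (27,G4,14), (29,G4,15)
Step 2: Sum ranks within each group.
R_1 = 16.5 (n_1 = 3)
R_2 = 42.5 (n_2 = 5)
R_3 = 25 (n_3 = 4)
R_4 = 36 (n_4 = 3)
Step 3: H = 12/(N(N+1)) * sum(R_i^2/n_i) - 3(N+1)
     = 12/(15*16) * (16.5^2/3 + 42.5^2/5 + 25^2/4 + 36^2/3) - 3*16
     = 0.050000 * 1040.25 - 48
     = 4.012500.
Step 4: Ties present; correction factor C = 1 - 6/(15^3 - 15) = 0.998214. Corrected H = 4.012500 / 0.998214 = 4.019678.
Step 5: Under H0, H ~ chi^2(3); p-value = 0.259347.
Step 6: alpha = 0.1. fail to reject H0.

H = 4.0197, df = 3, p = 0.259347, fail to reject H0.


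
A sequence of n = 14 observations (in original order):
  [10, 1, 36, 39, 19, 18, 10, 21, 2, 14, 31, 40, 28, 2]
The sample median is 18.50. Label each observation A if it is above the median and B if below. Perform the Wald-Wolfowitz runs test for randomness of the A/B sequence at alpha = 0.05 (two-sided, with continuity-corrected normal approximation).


Step 1: Compute median = 18.50; label A = above, B = below.
Labels in order: BBAAABBABBAAAB  (n_A = 7, n_B = 7)
Step 2: Count runs R = 7.
Step 3: Under H0 (random ordering), E[R] = 2*n_A*n_B/(n_A+n_B) + 1 = 2*7*7/14 + 1 = 8.0000.
        Var[R] = 2*n_A*n_B*(2*n_A*n_B - n_A - n_B) / ((n_A+n_B)^2 * (n_A+n_B-1)) = 8232/2548 = 3.2308.
        SD[R] = 1.7974.
Step 4: Continuity-corrected z = (R + 0.5 - E[R]) / SD[R] = (7 + 0.5 - 8.0000) / 1.7974 = -0.2782.
Step 5: Two-sided p-value via normal approximation = 2*(1 - Phi(|z|)) = 0.780879.
Step 6: alpha = 0.05. fail to reject H0.

R = 7, z = -0.2782, p = 0.780879, fail to reject H0.


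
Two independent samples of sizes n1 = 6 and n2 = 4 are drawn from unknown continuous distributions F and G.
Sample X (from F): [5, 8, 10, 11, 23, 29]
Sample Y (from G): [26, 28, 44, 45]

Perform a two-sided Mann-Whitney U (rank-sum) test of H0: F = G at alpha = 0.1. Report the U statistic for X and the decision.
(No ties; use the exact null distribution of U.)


Step 1: Combine and sort all 10 observations; assign midranks.
sorted (value, group): (5,X), (8,X), (10,X), (11,X), (23,X), (26,Y), (28,Y), (29,X), (44,Y), (45,Y)
ranks: 5->1, 8->2, 10->3, 11->4, 23->5, 26->6, 28->7, 29->8, 44->9, 45->10
Step 2: Rank sum for X: R1 = 1 + 2 + 3 + 4 + 5 + 8 = 23.
Step 3: U_X = R1 - n1(n1+1)/2 = 23 - 6*7/2 = 23 - 21 = 2.
       U_Y = n1*n2 - U_X = 24 - 2 = 22.
Step 4: No ties, so the exact null distribution of U (based on enumerating the C(10,6) = 210 equally likely rank assignments) gives the two-sided p-value.
Step 5: p-value = 0.038095; compare to alpha = 0.1. reject H0.

U_X = 2, p = 0.038095, reject H0 at alpha = 0.1.


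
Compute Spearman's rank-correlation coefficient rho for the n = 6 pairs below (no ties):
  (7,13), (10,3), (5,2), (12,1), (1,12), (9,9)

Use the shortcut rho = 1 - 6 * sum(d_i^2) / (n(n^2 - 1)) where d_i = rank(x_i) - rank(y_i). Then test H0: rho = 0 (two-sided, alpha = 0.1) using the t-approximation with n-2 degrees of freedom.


Step 1: Rank x and y separately (midranks; no ties here).
rank(x): 7->3, 10->5, 5->2, 12->6, 1->1, 9->4
rank(y): 13->6, 3->3, 2->2, 1->1, 12->5, 9->4
Step 2: d_i = R_x(i) - R_y(i); compute d_i^2.
  (3-6)^2=9, (5-3)^2=4, (2-2)^2=0, (6-1)^2=25, (1-5)^2=16, (4-4)^2=0
sum(d^2) = 54.
Step 3: rho = 1 - 6*54 / (6*(6^2 - 1)) = 1 - 324/210 = -0.542857.
Step 4: Under H0, t = rho * sqrt((n-2)/(1-rho^2)) = -1.2928 ~ t(4).
Step 5: Two-sided p-value from the t-distribution with 4 df = 0.265703.
Step 6: alpha = 0.1. fail to reject H0.

rho = -0.5429, p = 0.265703, fail to reject H0 at alpha = 0.1.


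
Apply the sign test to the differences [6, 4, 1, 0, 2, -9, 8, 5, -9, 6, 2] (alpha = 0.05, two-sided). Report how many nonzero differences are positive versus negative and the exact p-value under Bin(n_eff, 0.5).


Step 1: Discard zero differences. Original n = 11; n_eff = number of nonzero differences = 10.
Nonzero differences (with sign): +6, +4, +1, +2, -9, +8, +5, -9, +6, +2
Step 2: Count signs: positive = 8, negative = 2.
Step 3: Under H0: P(positive) = 0.5, so the number of positives S ~ Bin(10, 0.5).
Step 4: Two-sided exact p-value = sum of Bin(10,0.5) probabilities at or below the observed probability = 0.109375.
Step 5: alpha = 0.05. fail to reject H0.

n_eff = 10, pos = 8, neg = 2, p = 0.109375, fail to reject H0.


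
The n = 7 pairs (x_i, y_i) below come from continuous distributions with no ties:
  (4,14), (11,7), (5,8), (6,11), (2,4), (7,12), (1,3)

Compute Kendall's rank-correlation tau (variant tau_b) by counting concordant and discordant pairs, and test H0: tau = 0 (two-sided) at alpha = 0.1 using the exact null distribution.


Step 1: Enumerate the 21 unordered pairs (i,j) with i<j and classify each by sign(x_j-x_i) * sign(y_j-y_i).
  (1,2):dx=+7,dy=-7->D; (1,3):dx=+1,dy=-6->D; (1,4):dx=+2,dy=-3->D; (1,5):dx=-2,dy=-10->C
  (1,6):dx=+3,dy=-2->D; (1,7):dx=-3,dy=-11->C; (2,3):dx=-6,dy=+1->D; (2,4):dx=-5,dy=+4->D
  (2,5):dx=-9,dy=-3->C; (2,6):dx=-4,dy=+5->D; (2,7):dx=-10,dy=-4->C; (3,4):dx=+1,dy=+3->C
  (3,5):dx=-3,dy=-4->C; (3,6):dx=+2,dy=+4->C; (3,7):dx=-4,dy=-5->C; (4,5):dx=-4,dy=-7->C
  (4,6):dx=+1,dy=+1->C; (4,7):dx=-5,dy=-8->C; (5,6):dx=+5,dy=+8->C; (5,7):dx=-1,dy=-1->C
  (6,7):dx=-6,dy=-9->C
Step 2: C = 14, D = 7, total pairs = 21.
Step 3: tau = (C - D)/(n(n-1)/2) = (14 - 7)/21 = 0.333333.
Step 4: Exact two-sided p-value (enumerate n! = 5040 permutations of y under H0): p = 0.381349.
Step 5: alpha = 0.1. fail to reject H0.

tau_b = 0.3333 (C=14, D=7), p = 0.381349, fail to reject H0.


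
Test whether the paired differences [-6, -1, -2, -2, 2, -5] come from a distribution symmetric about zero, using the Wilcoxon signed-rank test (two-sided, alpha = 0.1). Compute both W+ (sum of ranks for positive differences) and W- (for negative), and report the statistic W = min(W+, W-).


Step 1: Drop any zero differences (none here) and take |d_i|.
|d| = [6, 1, 2, 2, 2, 5]
Step 2: Midrank |d_i| (ties get averaged ranks).
ranks: |6|->6, |1|->1, |2|->3, |2|->3, |2|->3, |5|->5
Step 3: Attach original signs; sum ranks with positive sign and with negative sign.
W+ = 3 = 3
W- = 6 + 1 + 3 + 3 + 5 = 18
(Check: W+ + W- = 21 should equal n(n+1)/2 = 21.)
Step 4: Test statistic W = min(W+, W-) = 3.
Step 5: Ties in |d|, so use the tie-corrected normal approximation.
        E[W] = n(n+1)/4 = 6*7/4 = 10.5.
        Tie groups: |d|=2 (t=3); sum(t^3 - t) = 24.
        Var[W] = n(n+1)(2n+1)/24 - sum(t^3-t)/48 = 546/24 - 24/48 = 22.25.
        z = (W - E[W]) / sqrt(Var[W]) = (3 - 10.5) / 4.7170 = -1.5900.
        Two-sided p = 2*Phi(z) = 0.111836.
Step 6: alpha = 0.1. fail to reject H0.

W+ = 3, W- = 18, W = min = 3, p = 0.111836, fail to reject H0.


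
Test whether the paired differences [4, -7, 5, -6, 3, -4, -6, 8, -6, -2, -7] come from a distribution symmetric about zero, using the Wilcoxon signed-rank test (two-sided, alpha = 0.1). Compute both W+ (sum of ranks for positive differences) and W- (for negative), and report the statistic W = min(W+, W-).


Step 1: Drop any zero differences (none here) and take |d_i|.
|d| = [4, 7, 5, 6, 3, 4, 6, 8, 6, 2, 7]
Step 2: Midrank |d_i| (ties get averaged ranks).
ranks: |4|->3.5, |7|->9.5, |5|->5, |6|->7, |3|->2, |4|->3.5, |6|->7, |8|->11, |6|->7, |2|->1, |7|->9.5
Step 3: Attach original signs; sum ranks with positive sign and with negative sign.
W+ = 3.5 + 5 + 2 + 11 = 21.5
W- = 9.5 + 7 + 3.5 + 7 + 7 + 1 + 9.5 = 44.5
(Check: W+ + W- = 66 should equal n(n+1)/2 = 66.)
Step 4: Test statistic W = min(W+, W-) = 21.5.
Step 5: Ties in |d|, so use the tie-corrected normal approximation.
        E[W] = n(n+1)/4 = 11*12/4 = 33.
        Tie groups: |d|=4 (t=2), |d|=6 (t=3), |d|=7 (t=2); sum(t^3 - t) = 36.
        Var[W] = n(n+1)(2n+1)/24 - sum(t^3-t)/48 = 3036/24 - 36/48 = 125.75.
        z = (W - E[W]) / sqrt(Var[W]) = (21.5 - 33) / 11.2138 = -1.0255.
        Two-sided p = 2*Phi(z) = 0.305118.
Step 6: alpha = 0.1. fail to reject H0.

W+ = 21.5, W- = 44.5, W = min = 21.5, p = 0.305118, fail to reject H0.


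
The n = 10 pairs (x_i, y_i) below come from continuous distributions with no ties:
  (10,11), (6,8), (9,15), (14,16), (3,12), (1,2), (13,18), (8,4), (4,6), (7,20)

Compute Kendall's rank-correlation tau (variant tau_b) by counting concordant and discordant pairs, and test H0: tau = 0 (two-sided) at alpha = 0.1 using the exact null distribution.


Step 1: Enumerate the 45 unordered pairs (i,j) with i<j and classify each by sign(x_j-x_i) * sign(y_j-y_i).
  (1,2):dx=-4,dy=-3->C; (1,3):dx=-1,dy=+4->D; (1,4):dx=+4,dy=+5->C; (1,5):dx=-7,dy=+1->D
  (1,6):dx=-9,dy=-9->C; (1,7):dx=+3,dy=+7->C; (1,8):dx=-2,dy=-7->C; (1,9):dx=-6,dy=-5->C
  (1,10):dx=-3,dy=+9->D; (2,3):dx=+3,dy=+7->C; (2,4):dx=+8,dy=+8->C; (2,5):dx=-3,dy=+4->D
  (2,6):dx=-5,dy=-6->C; (2,7):dx=+7,dy=+10->C; (2,8):dx=+2,dy=-4->D; (2,9):dx=-2,dy=-2->C
  (2,10):dx=+1,dy=+12->C; (3,4):dx=+5,dy=+1->C; (3,5):dx=-6,dy=-3->C; (3,6):dx=-8,dy=-13->C
  (3,7):dx=+4,dy=+3->C; (3,8):dx=-1,dy=-11->C; (3,9):dx=-5,dy=-9->C; (3,10):dx=-2,dy=+5->D
  (4,5):dx=-11,dy=-4->C; (4,6):dx=-13,dy=-14->C; (4,7):dx=-1,dy=+2->D; (4,8):dx=-6,dy=-12->C
  (4,9):dx=-10,dy=-10->C; (4,10):dx=-7,dy=+4->D; (5,6):dx=-2,dy=-10->C; (5,7):dx=+10,dy=+6->C
  (5,8):dx=+5,dy=-8->D; (5,9):dx=+1,dy=-6->D; (5,10):dx=+4,dy=+8->C; (6,7):dx=+12,dy=+16->C
  (6,8):dx=+7,dy=+2->C; (6,9):dx=+3,dy=+4->C; (6,10):dx=+6,dy=+18->C; (7,8):dx=-5,dy=-14->C
  (7,9):dx=-9,dy=-12->C; (7,10):dx=-6,dy=+2->D; (8,9):dx=-4,dy=+2->D; (8,10):dx=-1,dy=+16->D
  (9,10):dx=+3,dy=+14->C
Step 2: C = 32, D = 13, total pairs = 45.
Step 3: tau = (C - D)/(n(n-1)/2) = (32 - 13)/45 = 0.422222.
Step 4: Exact two-sided p-value (enumerate n! = 3628800 permutations of y under H0): p = 0.108313.
Step 5: alpha = 0.1. fail to reject H0.

tau_b = 0.4222 (C=32, D=13), p = 0.108313, fail to reject H0.


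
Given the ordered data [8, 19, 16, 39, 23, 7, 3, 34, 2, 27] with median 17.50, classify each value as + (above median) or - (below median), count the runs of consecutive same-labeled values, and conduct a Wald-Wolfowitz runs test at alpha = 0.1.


Step 1: Compute median = 17.50; label A = above, B = below.
Labels in order: BABAABBABA  (n_A = 5, n_B = 5)
Step 2: Count runs R = 8.
Step 3: Under H0 (random ordering), E[R] = 2*n_A*n_B/(n_A+n_B) + 1 = 2*5*5/10 + 1 = 6.0000.
        Var[R] = 2*n_A*n_B*(2*n_A*n_B - n_A - n_B) / ((n_A+n_B)^2 * (n_A+n_B-1)) = 2000/900 = 2.2222.
        SD[R] = 1.4907.
Step 4: Continuity-corrected z = (R - 0.5 - E[R]) / SD[R] = (8 - 0.5 - 6.0000) / 1.4907 = 1.0062.
Step 5: Two-sided p-value via normal approximation = 2*(1 - Phi(|z|)) = 0.314305.
Step 6: alpha = 0.1. fail to reject H0.

R = 8, z = 1.0062, p = 0.314305, fail to reject H0.


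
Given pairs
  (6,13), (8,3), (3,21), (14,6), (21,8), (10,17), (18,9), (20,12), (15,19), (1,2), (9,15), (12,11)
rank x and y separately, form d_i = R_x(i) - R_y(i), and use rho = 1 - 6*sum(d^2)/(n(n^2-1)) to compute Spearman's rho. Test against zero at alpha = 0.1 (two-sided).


Step 1: Rank x and y separately (midranks; no ties here).
rank(x): 6->3, 8->4, 3->2, 14->8, 21->12, 10->6, 18->10, 20->11, 15->9, 1->1, 9->5, 12->7
rank(y): 13->8, 3->2, 21->12, 6->3, 8->4, 17->10, 9->5, 12->7, 19->11, 2->1, 15->9, 11->6
Step 2: d_i = R_x(i) - R_y(i); compute d_i^2.
  (3-8)^2=25, (4-2)^2=4, (2-12)^2=100, (8-3)^2=25, (12-4)^2=64, (6-10)^2=16, (10-5)^2=25, (11-7)^2=16, (9-11)^2=4, (1-1)^2=0, (5-9)^2=16, (7-6)^2=1
sum(d^2) = 296.
Step 3: rho = 1 - 6*296 / (12*(12^2 - 1)) = 1 - 1776/1716 = -0.034965.
Step 4: Under H0, t = rho * sqrt((n-2)/(1-rho^2)) = -0.1106 ~ t(10).
Step 5: Two-sided p-value from the t-distribution with 10 df = 0.914093.
Step 6: alpha = 0.1. fail to reject H0.

rho = -0.0350, p = 0.914093, fail to reject H0 at alpha = 0.1.


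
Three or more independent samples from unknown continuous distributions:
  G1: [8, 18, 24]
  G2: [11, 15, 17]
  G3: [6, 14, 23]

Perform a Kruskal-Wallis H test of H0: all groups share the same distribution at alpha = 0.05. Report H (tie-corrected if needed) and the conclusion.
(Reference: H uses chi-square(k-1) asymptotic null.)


Step 1: Combine all N = 9 observations and assign midranks.
sorted (value, group, rank): (6,G3,1), (8,G1,2), (11,G2,3), (14,G3,4), (15,G2,5), (17,G2,6), (18,G1,7), (23,G3,8), (24,G1,9)
Step 2: Sum ranks within each group.
R_1 = 18 (n_1 = 3)
R_2 = 14 (n_2 = 3)
R_3 = 13 (n_3 = 3)
Step 3: H = 12/(N(N+1)) * sum(R_i^2/n_i) - 3(N+1)
     = 12/(9*10) * (18^2/3 + 14^2/3 + 13^2/3) - 3*10
     = 0.133333 * 229.667 - 30
     = 0.622222.
Step 4: No ties, so H is used without correction.
Step 5: Under H0, H ~ chi^2(2); p-value = 0.732632.
Step 6: alpha = 0.05. fail to reject H0.

H = 0.6222, df = 2, p = 0.732632, fail to reject H0.
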